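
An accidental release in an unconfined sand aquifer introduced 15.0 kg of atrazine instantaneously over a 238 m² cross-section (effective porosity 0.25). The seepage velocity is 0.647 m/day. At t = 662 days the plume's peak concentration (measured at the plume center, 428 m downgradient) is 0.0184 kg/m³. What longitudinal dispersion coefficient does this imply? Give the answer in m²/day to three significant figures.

At the plume center C_max = M/(n_e·A·√(4πDt)), so D = M²/(4πt·(n_e·A·C_max)²).
n_e·A·C_max = 0.25 × 238 × 0.0184 = 1.095 kg/m.
D = 15.0²/(4π × 662 × 1.095²) = 0.0226 m²/day.

0.0226 m²/day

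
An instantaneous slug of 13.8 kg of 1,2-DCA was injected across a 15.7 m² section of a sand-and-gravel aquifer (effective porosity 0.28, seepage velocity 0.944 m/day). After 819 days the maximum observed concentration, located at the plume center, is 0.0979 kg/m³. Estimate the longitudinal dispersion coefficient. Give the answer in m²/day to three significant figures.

At the plume center C_max = M/(n_e·A·√(4πDt)), so D = M²/(4πt·(n_e·A·C_max)²).
n_e·A·C_max = 0.28 × 15.7 × 0.0979 = 0.4304 kg/m.
D = 13.8²/(4π × 819 × 0.4304²) = 0.0999 m²/day.

0.0999 m²/day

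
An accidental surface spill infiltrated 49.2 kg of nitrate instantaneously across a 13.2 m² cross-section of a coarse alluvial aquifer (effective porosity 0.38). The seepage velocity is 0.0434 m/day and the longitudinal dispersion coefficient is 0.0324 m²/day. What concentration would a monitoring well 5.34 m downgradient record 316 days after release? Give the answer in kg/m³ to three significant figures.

For an instantaneous plane source, C(x,t) = M/(n_e·A·√(4πDt)) · exp(−(x−vt)²/(4Dt)), with n_e·A the pore (flow) area.
Plume center vt = 0.0434 × 316 = 13.7144 m, so the well at 5.34 m is 8.3744 m upgradient of the peak.
√(4πDt) = 11.34 m, giving peak height M/(n_e·A·√(4πDt)) = 49.2/(0.38 × 13.2 × 11.34) = 0.8650 kg/m³.
(x−vt)²/(4Dt) = (-8.3744)²/(4 × 0.0324 × 316) = 1.712; exp(−1.712) = 0.1805.
C = 0.8650 × 0.1805 = 0.156 kg/m³.

0.156 kg/m³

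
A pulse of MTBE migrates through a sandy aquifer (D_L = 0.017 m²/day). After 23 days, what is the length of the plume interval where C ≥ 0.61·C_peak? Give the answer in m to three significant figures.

The plume is Gaussian with σ = √(2Dt) = √(2 × 0.017 × 23) = 0.8843 m.
C/C_peak = exp(−Δx²/(2σ²)) = 0.61 ⇒ Δx = σ·√(−2 ln 0.61) = 0.8843 × 0.9943 = 0.8793 m.
Width = 2Δx = 1.76 m.

1.76 m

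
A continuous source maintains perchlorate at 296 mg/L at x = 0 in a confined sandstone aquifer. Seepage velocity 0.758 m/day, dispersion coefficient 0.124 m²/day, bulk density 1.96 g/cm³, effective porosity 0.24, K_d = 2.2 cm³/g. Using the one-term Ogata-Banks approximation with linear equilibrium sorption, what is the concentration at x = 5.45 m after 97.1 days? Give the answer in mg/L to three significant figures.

24.2 mg/L

Retardation factor R = 1 + ρ_b·K_d/n = 1 + 1.96 × 2.2/0.24 = 18.97.
Sorption retards both mechanisms: v_R = v/R = 0.03996 m/day, D_R = D/R = 0.006537 m²/day.
v_R·t = 0.03996 × 97.1 = 3.880116 m; 2√(D_R t) = 1.593 m; argument = (5.45 − 3.880116)/1.593 = 0.9855.
C = C₀ × ½·erfc(0.9855) = 296 × 0.08170 = 24.2 mg/L.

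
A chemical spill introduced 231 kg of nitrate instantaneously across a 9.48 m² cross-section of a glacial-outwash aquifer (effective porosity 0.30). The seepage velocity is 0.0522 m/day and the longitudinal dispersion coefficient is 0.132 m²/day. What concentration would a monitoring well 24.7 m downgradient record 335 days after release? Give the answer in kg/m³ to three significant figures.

For an instantaneous plane source, C(x,t) = M/(n_e·A·√(4πDt)) · exp(−(x−vt)²/(4Dt)), with n_e·A the pore (flow) area.
Plume center vt = 0.0522 × 335 = 17.487 m, so the well at 24.7 m is 7.213 m downgradient of the peak.
√(4πDt) = 23.57 m, giving peak height M/(n_e·A·√(4πDt)) = 231/(0.30 × 9.48 × 23.57) = 3.446 kg/m³.
(x−vt)²/(4Dt) = (7.213)²/(4 × 0.132 × 335) = 0.2941; exp(−0.2941) = 0.7452.
C = 3.446 × 0.7452 = 2.57 kg/m³.

2.57 kg/m³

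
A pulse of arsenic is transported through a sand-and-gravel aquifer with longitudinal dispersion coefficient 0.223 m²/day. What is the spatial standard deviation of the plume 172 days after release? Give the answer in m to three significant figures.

8.76 m

Dispersive spreading gives a Gaussian with σ² = 2Dt; advection only shifts the center.
σ = √(2 × 0.223 × 172) = 8.76 m.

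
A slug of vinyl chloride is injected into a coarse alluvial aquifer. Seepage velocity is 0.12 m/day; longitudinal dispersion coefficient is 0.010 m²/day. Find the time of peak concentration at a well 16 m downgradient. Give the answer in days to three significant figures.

133 days

For the 1D instantaneous-source solution, setting ∂C/∂t = 0 at fixed x gives v²t² + 2Dt − x² = 0, so t = (√(D² + v²x²) − D)/v².
√(D² + v²x²) = √(0.010² + 0.12² × 16²) = 1.920; v² = 0.0144.
t = (1.920 − 0.010)/0.0144 = 133 days (vs. the pure-advection estimate x/v = 133 d).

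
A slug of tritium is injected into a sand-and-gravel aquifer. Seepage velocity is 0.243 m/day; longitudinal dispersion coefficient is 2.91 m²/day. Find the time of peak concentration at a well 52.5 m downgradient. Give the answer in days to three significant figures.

172 days

For the 1D instantaneous-source solution, setting ∂C/∂t = 0 at fixed x gives v²t² + 2Dt − x² = 0, so t = (√(D² + v²x²) − D)/v².
√(D² + v²x²) = √(2.91² + 0.243² × 52.5²) = 13.09; v² = 0.059049.
t = (13.09 − 2.91)/0.059049 = 172 days (vs. the pure-advection estimate x/v = 216 d).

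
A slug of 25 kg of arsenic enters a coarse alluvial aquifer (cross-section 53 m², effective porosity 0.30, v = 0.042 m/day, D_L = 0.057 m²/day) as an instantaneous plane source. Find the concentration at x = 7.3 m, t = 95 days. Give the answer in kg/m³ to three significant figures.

For an instantaneous plane source, C(x,t) = M/(n_e·A·√(4πDt)) · exp(−(x−vt)²/(4Dt)), with n_e·A the pore (flow) area.
Plume center vt = 0.042 × 95 = 3.99 m, so the well at 7.3 m is 3.31 m downgradient of the peak.
√(4πDt) = 8.249 m, giving peak height M/(n_e·A·√(4πDt)) = 25/(0.30 × 53 × 8.249) = 0.1906 kg/m³.
(x−vt)²/(4Dt) = (3.31)²/(4 × 0.057 × 95) = 0.5058; exp(−0.5058) = 0.6030.
C = 0.1906 × 0.6030 = 0.115 kg/m³.

0.115 kg/m³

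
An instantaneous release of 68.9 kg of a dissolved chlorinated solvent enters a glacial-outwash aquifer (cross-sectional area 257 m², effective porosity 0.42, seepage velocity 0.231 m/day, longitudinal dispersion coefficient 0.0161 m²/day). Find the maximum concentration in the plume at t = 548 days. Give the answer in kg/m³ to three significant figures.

0.0606 kg/m³

The peak of an instantaneous 1D plume sits at x = vt; there the Gaussian factor is 1 and C_max = M/(n_e·A·√(4πDt)), where n_e·A is the pore area the mass is dissolved in.
√(4πDt) = √(4π × 0.0161 × 548) = 10.53 m, so C_max = 68.9/(0.42 × 257 × 10.53) = 0.0606 kg/m³.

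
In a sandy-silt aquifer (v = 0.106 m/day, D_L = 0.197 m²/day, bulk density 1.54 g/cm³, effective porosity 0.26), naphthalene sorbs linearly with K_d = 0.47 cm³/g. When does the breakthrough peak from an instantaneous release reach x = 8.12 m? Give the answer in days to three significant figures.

231 days

Retardation factor R = 1 + ρ_b·K_d/n = 1 + 1.54 × 0.47/0.26 = 3.784.
Sorption retards both mechanisms: v_R = v/R = 0.02801 m/day, D_R = D/R = 0.05206 m²/day.
Peak time from v_R²t² + 2D_R t − x² = 0: t = (√(D_R² + v_R²x²) − D_R)/v_R².
√(D_R² + v_R²x²) = √(0.05206² + 0.02801² × 8.12²) = 0.2333; v_R² = 0.0007846.
t = (0.2333 − 0.05206)/0.0007846 = 231 days.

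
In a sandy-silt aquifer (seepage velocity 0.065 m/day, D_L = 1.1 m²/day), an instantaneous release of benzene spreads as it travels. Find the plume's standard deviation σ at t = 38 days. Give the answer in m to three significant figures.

9.14 m

Dispersive spreading gives a Gaussian with σ² = 2Dt; advection only shifts the center.
σ = √(2 × 1.1 × 38) = 9.14 m.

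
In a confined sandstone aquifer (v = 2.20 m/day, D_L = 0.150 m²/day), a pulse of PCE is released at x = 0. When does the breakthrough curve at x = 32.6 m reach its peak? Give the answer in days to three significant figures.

For the 1D instantaneous-source solution, setting ∂C/∂t = 0 at fixed x gives v²t² + 2Dt − x² = 0, so t = (√(D² + v²x²) − D)/v².
√(D² + v²x²) = √(0.150² + 2.20² × 32.6²) = 71.72; v² = 4.84.
t = (71.72 − 0.150)/4.84 = 14.8 days (vs. the pure-advection estimate x/v = 14.8 d).

14.8 days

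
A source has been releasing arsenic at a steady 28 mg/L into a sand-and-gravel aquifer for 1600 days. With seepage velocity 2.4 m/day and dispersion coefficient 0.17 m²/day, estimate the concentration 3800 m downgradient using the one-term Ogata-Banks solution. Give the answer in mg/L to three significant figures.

26.8 mg/L

For a continuous step input, C/C₀ ≈ ½·erfc((x−vt)/(2√(Dt))).
vt = 2.4 × 1600 = 3840 m and 2√(Dt) = 2√(0.17 × 1600) = 32.98 m.
Argument (x−vt)/(2√(Dt)) = (3800 − 3840)/32.98 = -1.213; ½·erfc(-1.213) = 0.9569.
C = 28 × 0.9569 = 26.8 mg/L.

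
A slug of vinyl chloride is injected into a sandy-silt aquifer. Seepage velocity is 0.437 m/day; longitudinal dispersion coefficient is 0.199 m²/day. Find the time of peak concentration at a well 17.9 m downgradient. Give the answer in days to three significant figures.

For the 1D instantaneous-source solution, setting ∂C/∂t = 0 at fixed x gives v²t² + 2Dt − x² = 0, so t = (√(D² + v²x²) − D)/v².
√(D² + v²x²) = √(0.199² + 0.437² × 17.9²) = 7.825; v² = 0.190969.
t = (7.825 − 0.199)/0.190969 = 39.9 days (vs. the pure-advection estimate x/v = 41.0 d).

39.9 days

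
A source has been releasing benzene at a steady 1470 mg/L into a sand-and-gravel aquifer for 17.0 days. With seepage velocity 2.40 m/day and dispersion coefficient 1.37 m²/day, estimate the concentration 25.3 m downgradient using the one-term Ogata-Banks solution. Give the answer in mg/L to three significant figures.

For a continuous step input, C/C₀ ≈ ½·erfc((x−vt)/(2√(Dt))).
vt = 2.40 × 17.0 = 40.8 m and 2√(Dt) = 2√(1.37 × 17.0) = 9.652 m.
Argument (x−vt)/(2√(Dt)) = (25.3 − 40.8)/9.652 = -1.606; ½·erfc(-1.606) = 0.9884.
C = 1470 × 0.9884 = 1450 mg/L.

1450 mg/L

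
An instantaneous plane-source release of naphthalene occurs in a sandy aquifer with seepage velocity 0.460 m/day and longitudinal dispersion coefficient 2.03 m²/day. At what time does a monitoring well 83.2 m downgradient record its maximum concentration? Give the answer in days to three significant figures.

For the 1D instantaneous-source solution, setting ∂C/∂t = 0 at fixed x gives v²t² + 2Dt − x² = 0, so t = (√(D² + v²x²) − D)/v².
√(D² + v²x²) = √(2.03² + 0.460² × 83.2²) = 38.33; v² = 0.2116.
t = (38.33 − 2.03)/0.2116 = 172 days (vs. the pure-advection estimate x/v = 181 d).

172 days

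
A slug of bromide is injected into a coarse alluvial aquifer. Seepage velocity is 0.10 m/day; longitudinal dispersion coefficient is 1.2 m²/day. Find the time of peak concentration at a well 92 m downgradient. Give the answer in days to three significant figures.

808 days

For the 1D instantaneous-source solution, setting ∂C/∂t = 0 at fixed x gives v²t² + 2Dt − x² = 0, so t = (√(D² + v²x²) − D)/v².
√(D² + v²x²) = √(1.2² + 0.10² × 92²) = 9.278; v² = 0.01.
t = (9.278 − 1.2)/0.01 = 808 days (vs. the pure-advection estimate x/v = 920 d).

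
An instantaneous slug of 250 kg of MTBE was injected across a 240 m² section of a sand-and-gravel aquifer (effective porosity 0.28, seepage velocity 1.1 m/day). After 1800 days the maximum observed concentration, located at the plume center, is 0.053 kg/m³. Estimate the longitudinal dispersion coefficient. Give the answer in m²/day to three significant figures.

At the plume center C_max = M/(n_e·A·√(4πDt)), so D = M²/(4πt·(n_e·A·C_max)²).
n_e·A·C_max = 0.28 × 240 × 0.053 = 3.562 kg/m.
D = 250²/(4π × 1800 × 3.562²) = 0.218 m²/day.

0.218 m²/day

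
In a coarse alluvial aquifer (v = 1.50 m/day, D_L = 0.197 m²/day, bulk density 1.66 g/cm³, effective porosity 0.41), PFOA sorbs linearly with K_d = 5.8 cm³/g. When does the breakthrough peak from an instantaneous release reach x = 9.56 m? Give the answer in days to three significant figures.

Retardation factor R = 1 + ρ_b·K_d/n = 1 + 1.66 × 5.8/0.41 = 24.48.
Sorption retards both mechanisms: v_R = v/R = 0.06127 m/day, D_R = D/R = 0.008047 m²/day.
Peak time from v_R²t² + 2D_R t − x² = 0: t = (√(D_R² + v_R²x²) − D_R)/v_R².
√(D_R² + v_R²x²) = √(0.008047² + 0.06127² × 9.56²) = 0.5858; v_R² = 0.003754.
t = (0.5858 − 0.008047)/0.003754 = 154 days.

154 days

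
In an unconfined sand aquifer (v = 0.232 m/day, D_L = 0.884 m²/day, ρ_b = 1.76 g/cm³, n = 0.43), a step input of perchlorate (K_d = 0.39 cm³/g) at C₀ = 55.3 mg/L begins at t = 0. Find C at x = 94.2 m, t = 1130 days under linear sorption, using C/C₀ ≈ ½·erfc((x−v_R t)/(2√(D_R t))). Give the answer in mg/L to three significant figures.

33.0 mg/L

Retardation factor R = 1 + ρ_b·K_d/n = 1 + 1.76 × 0.39/0.43 = 2.596.
Sorption retards both mechanisms: v_R = v/R = 0.08937 m/day, D_R = D/R = 0.3405 m²/day.
v_R·t = 0.08937 × 1130 = 100.9881 m; 2√(D_R t) = 39.23 m; argument = (94.2 − 100.9881)/39.23 = -0.1730.
C = C₀ × ½·erfc(-0.1730) = 55.3 × 0.5966 = 33.0 mg/L.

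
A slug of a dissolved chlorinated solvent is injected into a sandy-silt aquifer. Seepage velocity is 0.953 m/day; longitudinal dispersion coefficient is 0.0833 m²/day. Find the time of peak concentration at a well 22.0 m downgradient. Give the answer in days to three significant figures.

23.0 days

For the 1D instantaneous-source solution, setting ∂C/∂t = 0 at fixed x gives v²t² + 2Dt − x² = 0, so t = (√(D² + v²x²) − D)/v².
√(D² + v²x²) = √(0.0833² + 0.953² × 22.0²) = 20.97; v² = 0.908209.
t = (20.97 − 0.0833)/0.908209 = 23.0 days (vs. the pure-advection estimate x/v = 23.1 d).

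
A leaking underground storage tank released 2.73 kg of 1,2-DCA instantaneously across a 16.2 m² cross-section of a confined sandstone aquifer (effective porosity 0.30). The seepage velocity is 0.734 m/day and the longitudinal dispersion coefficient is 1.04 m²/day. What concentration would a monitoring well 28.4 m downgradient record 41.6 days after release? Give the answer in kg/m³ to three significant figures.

For an instantaneous plane source, C(x,t) = M/(n_e·A·√(4πDt)) · exp(−(x−vt)²/(4Dt)), with n_e·A the pore (flow) area.
Plume center vt = 0.734 × 41.6 = 30.5344 m, so the well at 28.4 m is 2.1344 m upgradient of the peak.
√(4πDt) = 23.32 m, giving peak height M/(n_e·A·√(4πDt)) = 2.73/(0.30 × 16.2 × 23.32) = 0.02409 kg/m³.
(x−vt)²/(4Dt) = (-2.1344)²/(4 × 1.04 × 41.6) = 0.02632; exp(−0.02632) = 0.9740.
C = 0.02409 × 0.9740 = 0.0235 kg/m³.

0.0235 kg/m³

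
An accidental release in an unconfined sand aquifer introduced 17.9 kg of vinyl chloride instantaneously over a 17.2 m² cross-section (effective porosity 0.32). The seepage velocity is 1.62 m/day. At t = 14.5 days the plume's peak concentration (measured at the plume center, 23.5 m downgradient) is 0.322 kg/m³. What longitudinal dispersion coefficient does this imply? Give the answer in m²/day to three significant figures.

0.560 m²/day

At the plume center C_max = M/(n_e·A·√(4πDt)), so D = M²/(4πt·(n_e·A·C_max)²).
n_e·A·C_max = 0.32 × 17.2 × 0.322 = 1.772 kg/m.
D = 17.9²/(4π × 14.5 × 1.772²) = 0.560 m²/day.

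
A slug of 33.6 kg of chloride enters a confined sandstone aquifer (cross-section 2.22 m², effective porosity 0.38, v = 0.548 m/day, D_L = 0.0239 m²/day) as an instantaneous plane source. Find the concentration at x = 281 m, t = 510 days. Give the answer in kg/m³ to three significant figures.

3.07 kg/m³

For an instantaneous plane source, C(x,t) = M/(n_e·A·√(4πDt)) · exp(−(x−vt)²/(4Dt)), with n_e·A the pore (flow) area.
Plume center vt = 0.548 × 510 = 279.48 m, so the well at 281 m is 1.52 m downgradient of the peak.
√(4πDt) = 12.38 m, giving peak height M/(n_e·A·√(4πDt)) = 33.6/(0.38 × 2.22 × 12.38) = 3.217 kg/m³.
(x−vt)²/(4Dt) = (1.52)²/(4 × 0.0239 × 510) = 0.04739; exp(−0.04739) = 0.9537.
C = 3.217 × 0.9537 = 3.07 kg/m³.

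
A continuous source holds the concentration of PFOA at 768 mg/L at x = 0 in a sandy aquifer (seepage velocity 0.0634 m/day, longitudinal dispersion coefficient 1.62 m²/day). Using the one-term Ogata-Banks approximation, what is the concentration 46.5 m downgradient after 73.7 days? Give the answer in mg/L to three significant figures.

2.61 mg/L

For a continuous step input, C/C₀ ≈ ½·erfc((x−vt)/(2√(Dt))).
vt = 0.0634 × 73.7 = 4.67258 m and 2√(Dt) = 2√(1.62 × 73.7) = 21.85 m.
Argument (x−vt)/(2√(Dt)) = (46.5 − 4.67258)/21.85 = 1.914; ½·erfc(1.914) = 0.003397.
C = 768 × 0.003397 = 2.61 mg/L.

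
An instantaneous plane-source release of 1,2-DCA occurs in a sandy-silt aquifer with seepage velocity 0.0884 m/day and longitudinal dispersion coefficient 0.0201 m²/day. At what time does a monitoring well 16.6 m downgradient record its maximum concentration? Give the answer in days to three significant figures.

For the 1D instantaneous-source solution, setting ∂C/∂t = 0 at fixed x gives v²t² + 2Dt − x² = 0, so t = (√(D² + v²x²) − D)/v².
√(D² + v²x²) = √(0.0201² + 0.0884² × 16.6²) = 1.468; v² = 0.00781456.
t = (1.468 − 0.0201)/0.00781456 = 185 days (vs. the pure-advection estimate x/v = 188 d).

185 days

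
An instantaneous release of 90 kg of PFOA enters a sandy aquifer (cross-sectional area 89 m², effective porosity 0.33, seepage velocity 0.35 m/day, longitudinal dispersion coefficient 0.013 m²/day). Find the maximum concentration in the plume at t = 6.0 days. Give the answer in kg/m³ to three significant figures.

The peak of an instantaneous 1D plume sits at x = vt; there the Gaussian factor is 1 and C_max = M/(n_e·A·√(4πDt)), where n_e·A is the pore area the mass is dissolved in.
√(4πDt) = √(4π × 0.013 × 6.0) = 0.9900 m, so C_max = 90/(0.33 × 89 × 0.9900) = 3.10 kg/m³.

3.10 kg/m³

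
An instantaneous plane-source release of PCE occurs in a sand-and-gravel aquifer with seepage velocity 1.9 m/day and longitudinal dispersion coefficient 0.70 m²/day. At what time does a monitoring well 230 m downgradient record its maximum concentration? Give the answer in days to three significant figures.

121 days

For the 1D instantaneous-source solution, setting ∂C/∂t = 0 at fixed x gives v²t² + 2Dt − x² = 0, so t = (√(D² + v²x²) − D)/v².
√(D² + v²x²) = √(0.70² + 1.9² × 230²) = 437.0; v² = 3.61.
t = (437.0 − 0.70)/3.61 = 121 days (vs. the pure-advection estimate x/v = 121 d).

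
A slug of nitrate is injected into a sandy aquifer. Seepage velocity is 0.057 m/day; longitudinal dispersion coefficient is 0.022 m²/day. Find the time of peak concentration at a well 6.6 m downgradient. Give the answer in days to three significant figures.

For the 1D instantaneous-source solution, setting ∂C/∂t = 0 at fixed x gives v²t² + 2Dt − x² = 0, so t = (√(D² + v²x²) − D)/v².
√(D² + v²x²) = √(0.022² + 0.057² × 6.6²) = 0.3768; v² = 0.003249.
t = (0.3768 − 0.022)/0.003249 = 109 days (vs. the pure-advection estimate x/v = 116 d).

109 days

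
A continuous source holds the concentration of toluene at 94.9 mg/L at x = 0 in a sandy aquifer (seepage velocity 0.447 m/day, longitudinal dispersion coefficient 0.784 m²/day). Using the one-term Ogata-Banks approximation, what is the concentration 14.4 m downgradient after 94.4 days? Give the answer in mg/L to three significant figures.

For a continuous step input, C/C₀ ≈ ½·erfc((x−vt)/(2√(Dt))).
vt = 0.447 × 94.4 = 42.1968 m and 2√(Dt) = 2√(0.784 × 94.4) = 17.21 m.
Argument (x−vt)/(2√(Dt)) = (14.4 − 42.1968)/17.21 = -1.615; ½·erfc(-1.615) = 0.9888.
C = 94.9 × 0.9888 = 93.8 mg/L.

93.8 mg/L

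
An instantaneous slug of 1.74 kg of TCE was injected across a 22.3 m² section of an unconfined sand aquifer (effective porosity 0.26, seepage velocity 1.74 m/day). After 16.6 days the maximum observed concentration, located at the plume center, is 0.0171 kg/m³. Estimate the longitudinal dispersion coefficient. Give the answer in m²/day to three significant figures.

1.48 m²/day

At the plume center C_max = M/(n_e·A·√(4πDt)), so D = M²/(4πt·(n_e·A·C_max)²).
n_e·A·C_max = 0.26 × 22.3 × 0.0171 = 0.09915 kg/m.
D = 1.74²/(4π × 16.6 × 0.09915²) = 1.48 m²/day.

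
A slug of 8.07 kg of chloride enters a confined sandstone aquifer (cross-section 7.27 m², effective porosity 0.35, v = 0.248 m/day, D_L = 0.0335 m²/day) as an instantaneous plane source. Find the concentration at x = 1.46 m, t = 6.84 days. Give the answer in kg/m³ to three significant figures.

For an instantaneous plane source, C(x,t) = M/(n_e·A·√(4πDt)) · exp(−(x−vt)²/(4Dt)), with n_e·A the pore (flow) area.
Plume center vt = 0.248 × 6.84 = 1.69632 m, so the well at 1.46 m is 0.23632 m upgradient of the peak.
√(4πDt) = 1.697 m, giving peak height M/(n_e·A·√(4πDt)) = 8.07/(0.35 × 7.27 × 1.697) = 1.869 kg/m³.
(x−vt)²/(4Dt) = (-0.23632)²/(4 × 0.0335 × 6.84) = 0.06093; exp(−0.06093) = 0.9409.
C = 1.869 × 0.9409 = 1.76 kg/m³.

1.76 kg/m³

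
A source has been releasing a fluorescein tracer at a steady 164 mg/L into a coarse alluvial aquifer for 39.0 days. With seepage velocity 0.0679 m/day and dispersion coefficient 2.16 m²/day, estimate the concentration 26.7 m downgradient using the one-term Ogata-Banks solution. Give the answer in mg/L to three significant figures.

For a continuous step input, C/C₀ ≈ ½·erfc((x−vt)/(2√(Dt))).
vt = 0.0679 × 39.0 = 2.6481 m and 2√(Dt) = 2√(2.16 × 39.0) = 18.36 m.
Argument (x−vt)/(2√(Dt)) = (26.7 − 2.6481)/18.36 = 1.310; ½·erfc(1.310) = 0.03197.
C = 164 × 0.03197 = 5.24 mg/L.

5.24 mg/L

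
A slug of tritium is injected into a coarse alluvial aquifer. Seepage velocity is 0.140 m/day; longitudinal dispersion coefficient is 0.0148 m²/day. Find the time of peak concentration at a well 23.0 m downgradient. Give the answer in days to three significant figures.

For the 1D instantaneous-source solution, setting ∂C/∂t = 0 at fixed x gives v²t² + 2Dt − x² = 0, so t = (√(D² + v²x²) − D)/v².
√(D² + v²x²) = √(0.0148² + 0.140² × 23.0²) = 3.220; v² = 0.0196.
t = (3.220 − 0.0148)/0.0196 = 164 days (vs. the pure-advection estimate x/v = 164 d).

164 days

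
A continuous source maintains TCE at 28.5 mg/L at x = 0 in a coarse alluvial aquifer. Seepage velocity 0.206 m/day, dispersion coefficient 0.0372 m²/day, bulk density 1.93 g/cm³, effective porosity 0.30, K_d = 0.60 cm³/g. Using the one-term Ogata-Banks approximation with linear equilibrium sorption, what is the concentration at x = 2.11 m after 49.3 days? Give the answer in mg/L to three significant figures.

14.0 mg/L

Retardation factor R = 1 + ρ_b·K_d/n = 1 + 1.93 × 0.60/0.30 = 4.860.
Sorption retards both mechanisms: v_R = v/R = 0.04239 m/day, D_R = D/R = 0.007654 m²/day.
v_R·t = 0.04239 × 49.3 = 2.089827 m; 2√(D_R t) = 1.229 m; argument = (2.11 − 2.089827)/1.229 = 0.01641.
C = C₀ × ½·erfc(0.01641) = 28.5 × 0.4907 = 14.0 mg/L.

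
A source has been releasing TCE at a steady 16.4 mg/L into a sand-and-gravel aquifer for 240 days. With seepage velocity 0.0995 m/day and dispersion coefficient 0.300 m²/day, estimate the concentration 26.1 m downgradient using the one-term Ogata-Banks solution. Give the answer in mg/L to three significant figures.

7.00 mg/L

For a continuous step input, C/C₀ ≈ ½·erfc((x−vt)/(2√(Dt))).
vt = 0.0995 × 240 = 23.88 m and 2√(Dt) = 2√(0.300 × 240) = 16.97 m.
Argument (x−vt)/(2√(Dt)) = (26.1 − 23.88)/16.97 = 0.1308; ½·erfc(0.1308) = 0.4266.
C = 16.4 × 0.4266 = 7.00 mg/L.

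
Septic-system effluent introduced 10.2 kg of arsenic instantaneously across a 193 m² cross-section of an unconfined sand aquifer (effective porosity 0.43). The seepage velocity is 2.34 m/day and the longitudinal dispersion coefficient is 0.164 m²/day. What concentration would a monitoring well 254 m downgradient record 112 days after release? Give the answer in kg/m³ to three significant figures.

For an instantaneous plane source, C(x,t) = M/(n_e·A·√(4πDt)) · exp(−(x−vt)²/(4Dt)), with n_e·A the pore (flow) area.
Plume center vt = 2.34 × 112 = 262.08 m, so the well at 254 m is 8.08 m upgradient of the peak.
√(4πDt) = 15.19 m, giving peak height M/(n_e·A·√(4πDt)) = 10.2/(0.43 × 193 × 15.19) = 0.008091 kg/m³.
(x−vt)²/(4Dt) = (-8.08)²/(4 × 0.164 × 112) = 0.8886; exp(−0.8886) = 0.4112.
C = 0.008091 × 0.4112 = 0.00333 kg/m³.

0.00333 kg/m³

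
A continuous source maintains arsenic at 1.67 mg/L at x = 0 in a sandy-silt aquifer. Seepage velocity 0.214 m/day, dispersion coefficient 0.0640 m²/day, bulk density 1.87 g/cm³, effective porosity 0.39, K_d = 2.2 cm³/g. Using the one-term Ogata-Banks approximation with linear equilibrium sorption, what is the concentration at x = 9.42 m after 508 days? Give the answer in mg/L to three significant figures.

Retardation factor R = 1 + ρ_b·K_d/n = 1 + 1.87 × 2.2/0.39 = 11.55.
Sorption retards both mechanisms: v_R = v/R = 0.01853 m/day, D_R = D/R = 0.005541 m²/day.
v_R·t = 0.01853 × 508 = 9.41324 m; 2√(D_R t) = 3.355 m; argument = (9.42 − 9.41324)/3.355 = 0.002015.
C = C₀ × ½·erfc(0.002015) = 1.67 × 0.4989 = 0.833 mg/L.

0.833 mg/L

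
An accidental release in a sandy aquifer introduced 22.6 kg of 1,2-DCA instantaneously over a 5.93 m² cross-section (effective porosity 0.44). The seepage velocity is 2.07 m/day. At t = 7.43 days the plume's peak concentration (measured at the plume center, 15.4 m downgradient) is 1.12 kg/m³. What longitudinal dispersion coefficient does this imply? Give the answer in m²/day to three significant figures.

At the plume center C_max = M/(n_e·A·√(4πDt)), so D = M²/(4πt·(n_e·A·C_max)²).
n_e·A·C_max = 0.44 × 5.93 × 1.12 = 2.922 kg/m.
D = 22.6²/(4π × 7.43 × 2.922²) = 0.641 m²/day.

0.641 m²/day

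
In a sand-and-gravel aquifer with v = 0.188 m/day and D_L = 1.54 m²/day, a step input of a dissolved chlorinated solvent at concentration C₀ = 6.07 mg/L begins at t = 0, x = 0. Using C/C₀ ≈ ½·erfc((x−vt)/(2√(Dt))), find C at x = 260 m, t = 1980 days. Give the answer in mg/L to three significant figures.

For a continuous step input, C/C₀ ≈ ½·erfc((x−vt)/(2√(Dt))).
vt = 0.188 × 1980 = 372.24 m and 2√(Dt) = 2√(1.54 × 1980) = 110.4 m.
Argument (x−vt)/(2√(Dt)) = (260 − 372.24)/110.4 = -1.017; ½·erfc(-1.017) = 0.9248.
C = 6.07 × 0.9248 = 5.61 mg/L.

5.61 mg/L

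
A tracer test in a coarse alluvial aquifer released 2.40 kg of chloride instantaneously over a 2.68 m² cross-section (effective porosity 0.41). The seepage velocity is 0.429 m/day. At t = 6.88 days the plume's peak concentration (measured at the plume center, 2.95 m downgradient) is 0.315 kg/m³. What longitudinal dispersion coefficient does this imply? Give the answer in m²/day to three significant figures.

At the plume center C_max = M/(n_e·A·√(4πDt)), so D = M²/(4πt·(n_e·A·C_max)²).
n_e·A·C_max = 0.41 × 2.68 × 0.315 = 0.3461 kg/m.
D = 2.40²/(4π × 6.88 × 0.3461²) = 0.556 m²/day.

0.556 m²/day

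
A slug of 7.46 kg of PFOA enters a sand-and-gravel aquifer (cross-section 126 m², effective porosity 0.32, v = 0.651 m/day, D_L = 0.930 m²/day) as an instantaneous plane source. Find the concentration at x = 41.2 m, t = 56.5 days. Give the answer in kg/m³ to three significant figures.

0.00656 kg/m³

For an instantaneous plane source, C(x,t) = M/(n_e·A·√(4πDt)) · exp(−(x−vt)²/(4Dt)), with n_e·A the pore (flow) area.
Plume center vt = 0.651 × 56.5 = 36.7815 m, so the well at 41.2 m is 4.4185 m downgradient of the peak.
√(4πDt) = 25.70 m, giving peak height M/(n_e·A·√(4πDt)) = 7.46/(0.32 × 126 × 25.70) = 0.007199 kg/m³.
(x−vt)²/(4Dt) = (4.4185)²/(4 × 0.930 × 56.5) = 0.09289; exp(−0.09289) = 0.9113.
C = 0.007199 × 0.9113 = 0.00656 kg/m³.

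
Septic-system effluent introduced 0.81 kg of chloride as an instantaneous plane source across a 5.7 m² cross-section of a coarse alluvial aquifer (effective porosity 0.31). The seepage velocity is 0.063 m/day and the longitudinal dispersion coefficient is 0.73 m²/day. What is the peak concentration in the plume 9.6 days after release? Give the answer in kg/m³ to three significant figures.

The peak of an instantaneous 1D plume sits at x = vt; there the Gaussian factor is 1 and C_max = M/(n_e·A·√(4πDt)), where n_e·A is the pore area the mass is dissolved in.
√(4πDt) = √(4π × 0.73 × 9.6) = 9.384 m, so C_max = 0.81/(0.31 × 5.7 × 9.384) = 0.0488 kg/m³.

0.0488 kg/m³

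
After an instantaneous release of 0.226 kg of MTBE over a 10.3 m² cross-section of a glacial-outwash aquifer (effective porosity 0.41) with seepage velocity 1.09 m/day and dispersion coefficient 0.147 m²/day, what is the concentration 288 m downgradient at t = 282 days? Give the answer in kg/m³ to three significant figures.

0.000243 kg/m³

For an instantaneous plane source, C(x,t) = M/(n_e·A·√(4πDt)) · exp(−(x−vt)²/(4Dt)), with n_e·A the pore (flow) area.
Plume center vt = 1.09 × 282 = 307.38 m, so the well at 288 m is 19.38 m upgradient of the peak.
√(4πDt) = 22.82 m, giving peak height M/(n_e·A·√(4πDt)) = 0.226/(0.41 × 10.3 × 22.82) = 0.002345 kg/m³.
(x−vt)²/(4Dt) = (-19.38)²/(4 × 0.147 × 282) = 2.265; exp(−2.265) = 0.1038.
C = 0.002345 × 0.1038 = 0.000243 kg/m³.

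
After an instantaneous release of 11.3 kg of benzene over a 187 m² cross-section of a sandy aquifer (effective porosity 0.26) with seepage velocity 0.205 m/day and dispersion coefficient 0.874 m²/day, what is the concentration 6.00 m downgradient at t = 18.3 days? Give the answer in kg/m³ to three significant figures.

0.0151 kg/m³

For an instantaneous plane source, C(x,t) = M/(n_e·A·√(4πDt)) · exp(−(x−vt)²/(4Dt)), with n_e·A the pore (flow) area.
Plume center vt = 0.205 × 18.3 = 3.7515 m, so the well at 6.00 m is 2.2485 m downgradient of the peak.
√(4πDt) = 14.18 m, giving peak height M/(n_e·A·√(4πDt)) = 11.3/(0.26 × 187 × 14.18) = 0.01639 kg/m³.
(x−vt)²/(4Dt) = (2.2485)²/(4 × 0.874 × 18.3) = 0.07902; exp(−0.07902) = 0.9240.
C = 0.01639 × 0.9240 = 0.0151 kg/m³.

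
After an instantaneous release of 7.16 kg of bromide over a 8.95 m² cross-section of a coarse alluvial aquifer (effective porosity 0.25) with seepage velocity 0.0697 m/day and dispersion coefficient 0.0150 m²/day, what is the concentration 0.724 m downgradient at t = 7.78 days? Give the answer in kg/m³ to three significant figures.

For an instantaneous plane source, C(x,t) = M/(n_e·A·√(4πDt)) · exp(−(x−vt)²/(4Dt)), with n_e·A the pore (flow) area.
Plume center vt = 0.0697 × 7.78 = 0.542266 m, so the well at 0.724 m is 0.181734 m downgradient of the peak.
√(4πDt) = 1.211 m, giving peak height M/(n_e·A·√(4πDt)) = 7.16/(0.25 × 8.95 × 1.211) = 2.642 kg/m³.
(x−vt)²/(4Dt) = (0.181734)²/(4 × 0.0150 × 7.78) = 0.07075; exp(−0.07075) = 0.9317.
C = 2.642 × 0.9317 = 2.46 kg/m³.

2.46 kg/m³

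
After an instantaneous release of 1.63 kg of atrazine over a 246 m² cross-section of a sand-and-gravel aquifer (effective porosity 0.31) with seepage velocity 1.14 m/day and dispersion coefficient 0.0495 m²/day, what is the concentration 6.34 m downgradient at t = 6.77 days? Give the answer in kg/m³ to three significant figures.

0.00253 kg/m³

For an instantaneous plane source, C(x,t) = M/(n_e·A·√(4πDt)) · exp(−(x−vt)²/(4Dt)), with n_e·A the pore (flow) area.
Plume center vt = 1.14 × 6.77 = 7.7178 m, so the well at 6.34 m is 1.3778 m upgradient of the peak.
√(4πDt) = 2.052 m, giving peak height M/(n_e·A·√(4πDt)) = 1.63/(0.31 × 246 × 2.052) = 0.01042 kg/m³.
(x−vt)²/(4Dt) = (-1.3778)²/(4 × 0.0495 × 6.77) = 1.416; exp(−1.416) = 0.2427.
C = 0.01042 × 0.2427 = 0.00253 kg/m³.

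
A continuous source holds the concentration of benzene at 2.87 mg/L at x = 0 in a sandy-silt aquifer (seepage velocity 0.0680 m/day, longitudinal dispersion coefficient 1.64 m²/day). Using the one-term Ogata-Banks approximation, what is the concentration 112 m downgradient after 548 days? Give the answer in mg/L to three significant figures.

For a continuous step input, C/C₀ ≈ ½·erfc((x−vt)/(2√(Dt))).
vt = 0.0680 × 548 = 37.264 m and 2√(Dt) = 2√(1.64 × 548) = 59.96 m.
Argument (x−vt)/(2√(Dt)) = (112 − 37.264)/59.96 = 1.246; ½·erfc(1.246) = 0.03903.
C = 2.87 × 0.03903 = 0.112 mg/L.

0.112 mg/L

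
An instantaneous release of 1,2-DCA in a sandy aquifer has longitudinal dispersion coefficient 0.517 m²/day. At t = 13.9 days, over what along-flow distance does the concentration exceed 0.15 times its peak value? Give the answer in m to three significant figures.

14.8 m

The plume is Gaussian with σ = √(2Dt) = √(2 × 0.517 × 13.9) = 3.791 m.
C/C_peak = exp(−Δx²/(2σ²)) = 0.15 ⇒ Δx = σ·√(−2 ln 0.15) = 3.791 × 1.948 = 7.385 m.
Width = 2Δx = 14.8 m.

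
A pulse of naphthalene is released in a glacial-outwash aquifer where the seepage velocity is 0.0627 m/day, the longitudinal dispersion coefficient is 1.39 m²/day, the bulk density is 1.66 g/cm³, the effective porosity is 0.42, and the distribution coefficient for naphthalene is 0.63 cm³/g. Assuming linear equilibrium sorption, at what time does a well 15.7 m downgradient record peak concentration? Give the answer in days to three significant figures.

278 days

Retardation factor R = 1 + ρ_b·K_d/n = 1 + 1.66 × 0.63/0.42 = 3.490.
Sorption retards both mechanisms: v_R = v/R = 0.01797 m/day, D_R = D/R = 0.3983 m²/day.
Peak time from v_R²t² + 2D_R t − x² = 0: t = (√(D_R² + v_R²x²) − D_R)/v_R².
√(D_R² + v_R²x²) = √(0.3983² + 0.01797² × 15.7²) = 0.4881; v_R² = 0.0003229.
t = (0.4881 − 0.3983)/0.0003229 = 278 days.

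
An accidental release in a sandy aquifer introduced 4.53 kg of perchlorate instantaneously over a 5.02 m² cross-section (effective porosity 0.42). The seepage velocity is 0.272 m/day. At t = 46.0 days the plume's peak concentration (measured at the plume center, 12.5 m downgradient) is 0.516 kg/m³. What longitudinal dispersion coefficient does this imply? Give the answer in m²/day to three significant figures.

At the plume center C_max = M/(n_e·A·√(4πDt)), so D = M²/(4πt·(n_e·A·C_max)²).
n_e·A·C_max = 0.42 × 5.02 × 0.516 = 1.088 kg/m.
D = 4.53²/(4π × 46.0 × 1.088²) = 0.0300 m²/day.

0.0300 m²/day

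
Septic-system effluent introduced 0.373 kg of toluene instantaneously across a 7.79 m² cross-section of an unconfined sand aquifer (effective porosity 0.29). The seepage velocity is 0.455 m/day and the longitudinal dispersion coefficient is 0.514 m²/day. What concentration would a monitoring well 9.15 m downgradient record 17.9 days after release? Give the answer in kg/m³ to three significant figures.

0.0149 kg/m³

For an instantaneous plane source, C(x,t) = M/(n_e·A·√(4πDt)) · exp(−(x−vt)²/(4Dt)), with n_e·A the pore (flow) area.
Plume center vt = 0.455 × 17.9 = 8.1445 m, so the well at 9.15 m is 1.0055 m downgradient of the peak.
√(4πDt) = 10.75 m, giving peak height M/(n_e·A·√(4πDt)) = 0.373/(0.29 × 7.79 × 10.75) = 0.01536 kg/m³.
(x−vt)²/(4Dt) = (1.0055)²/(4 × 0.514 × 17.9) = 0.02747; exp(−0.02747) = 0.9729.
C = 0.01536 × 0.9729 = 0.0149 kg/m³.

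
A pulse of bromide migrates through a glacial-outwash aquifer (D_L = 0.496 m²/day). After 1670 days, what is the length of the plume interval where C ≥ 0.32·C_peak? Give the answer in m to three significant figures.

123 m

The plume is Gaussian with σ = √(2Dt) = √(2 × 0.496 × 1670) = 40.70 m.
C/C_peak = exp(−Δx²/(2σ²)) = 0.32 ⇒ Δx = σ·√(−2 ln 0.32) = 40.70 × 1.510 = 61.46 m.
Width = 2Δx = 123 m.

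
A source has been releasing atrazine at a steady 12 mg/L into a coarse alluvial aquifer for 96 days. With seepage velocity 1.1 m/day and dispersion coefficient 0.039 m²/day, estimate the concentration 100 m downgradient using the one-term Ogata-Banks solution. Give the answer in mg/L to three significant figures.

11.8 mg/L

For a continuous step input, C/C₀ ≈ ½·erfc((x−vt)/(2√(Dt))).
vt = 1.1 × 96 = 105.6 m and 2√(Dt) = 2√(0.039 × 96) = 3.870 m.
Argument (x−vt)/(2√(Dt)) = (100 − 105.6)/3.870 = -1.447; ½·erfc(-1.447) = 0.9796.
C = 12 × 0.9796 = 11.8 mg/L.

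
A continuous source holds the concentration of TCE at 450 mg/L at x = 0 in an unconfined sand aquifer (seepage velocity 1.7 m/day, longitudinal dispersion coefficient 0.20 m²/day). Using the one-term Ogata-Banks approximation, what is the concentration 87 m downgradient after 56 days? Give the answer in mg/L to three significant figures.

For a continuous step input, C/C₀ ≈ ½·erfc((x−vt)/(2√(Dt))).
vt = 1.7 × 56 = 95.2 m and 2√(Dt) = 2√(0.20 × 56) = 6.693 m.
Argument (x−vt)/(2√(Dt)) = (87 − 95.2)/6.693 = -1.225; ½·erfc(-1.225) = 0.9584.
C = 450 × 0.9584 = 431 mg/L.

431 mg/L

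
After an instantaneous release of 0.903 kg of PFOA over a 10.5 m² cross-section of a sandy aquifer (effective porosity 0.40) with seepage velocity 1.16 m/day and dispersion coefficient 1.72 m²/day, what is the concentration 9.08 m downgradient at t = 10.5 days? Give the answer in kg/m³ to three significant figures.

For an instantaneous plane source, C(x,t) = M/(n_e·A·√(4πDt)) · exp(−(x−vt)²/(4Dt)), with n_e·A the pore (flow) area.
Plume center vt = 1.16 × 10.5 = 12.18 m, so the well at 9.08 m is 3.1 m upgradient of the peak.
√(4πDt) = 15.06 m, giving peak height M/(n_e·A·√(4πDt)) = 0.903/(0.40 × 10.5 × 15.06) = 0.01428 kg/m³.
(x−vt)²/(4Dt) = (-3.1)²/(4 × 1.72 × 10.5) = 0.1330; exp(−0.1330) = 0.8755.
C = 0.01428 × 0.8755 = 0.0125 kg/m³.

0.0125 kg/m³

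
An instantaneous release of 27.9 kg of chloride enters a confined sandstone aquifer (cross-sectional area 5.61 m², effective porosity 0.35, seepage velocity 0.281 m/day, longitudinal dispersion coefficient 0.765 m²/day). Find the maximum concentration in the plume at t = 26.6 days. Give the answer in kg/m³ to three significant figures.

The peak of an instantaneous 1D plume sits at x = vt; there the Gaussian factor is 1 and C_max = M/(n_e·A·√(4πDt)), where n_e·A is the pore area the mass is dissolved in.
√(4πDt) = √(4π × 0.765 × 26.6) = 15.99 m, so C_max = 27.9/(0.35 × 5.61 × 15.99) = 0.889 kg/m³.

0.889 kg/m³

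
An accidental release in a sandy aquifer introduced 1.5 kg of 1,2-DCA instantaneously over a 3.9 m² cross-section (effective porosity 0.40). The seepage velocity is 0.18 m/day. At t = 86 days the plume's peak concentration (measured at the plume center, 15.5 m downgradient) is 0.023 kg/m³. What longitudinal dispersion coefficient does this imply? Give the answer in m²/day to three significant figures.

At the plume center C_max = M/(n_e·A·√(4πDt)), so D = M²/(4πt·(n_e·A·C_max)²).
n_e·A·C_max = 0.40 × 3.9 × 0.023 = 0.03588 kg/m.
D = 1.5²/(4π × 86 × 0.03588²) = 1.62 m²/day.

1.62 m²/day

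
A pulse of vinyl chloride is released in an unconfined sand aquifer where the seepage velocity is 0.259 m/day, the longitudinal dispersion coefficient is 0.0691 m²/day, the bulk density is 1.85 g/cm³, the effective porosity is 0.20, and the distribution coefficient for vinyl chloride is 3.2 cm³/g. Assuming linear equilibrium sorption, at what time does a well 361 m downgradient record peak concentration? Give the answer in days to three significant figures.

Retardation factor R = 1 + ρ_b·K_d/n = 1 + 1.85 × 3.2/0.20 = 30.60.
Sorption retards both mechanisms: v_R = v/R = 0.008464 m/day, D_R = D/R = 0.002258 m²/day.
Peak time from v_R²t² + 2D_R t − x² = 0: t = (√(D_R² + v_R²x²) − D_R)/v_R².
√(D_R² + v_R²x²) = √(0.002258² + 0.008464² × 361²) = 3.056; v_R² = 7.164e-05.
t = (3.056 − 0.002258)/7.164e-05 = 42600 days.

42600 days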